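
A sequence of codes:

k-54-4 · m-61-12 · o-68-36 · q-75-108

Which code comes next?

Letter: letters move forward 2 places in the alphabet, so k, m, o, q → s.
Second component — +7 each step: 54, 61, 68, 75 → 82.
Third component: ×3 each step, so 4, 12, 36, 108 → 324.
So the next code is s-82-324.

s-82-324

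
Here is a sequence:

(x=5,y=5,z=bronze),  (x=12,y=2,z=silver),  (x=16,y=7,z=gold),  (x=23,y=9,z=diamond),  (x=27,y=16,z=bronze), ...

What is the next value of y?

25

For the y, each term is the sum of the two before it: 5, 2, 7, 9, 16 → 25.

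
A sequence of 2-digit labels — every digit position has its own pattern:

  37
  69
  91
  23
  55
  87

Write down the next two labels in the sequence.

19 then 41

For the first digit, +3 each step, mod 10: 3, 6, 9, 2, 5, 8 → 1 → 4.
Second digit: +2 each step, mod 10, so 7, 9, 1, 3, 5, 7 → 9 → 1.
Putting the parts together: 19 and then 41.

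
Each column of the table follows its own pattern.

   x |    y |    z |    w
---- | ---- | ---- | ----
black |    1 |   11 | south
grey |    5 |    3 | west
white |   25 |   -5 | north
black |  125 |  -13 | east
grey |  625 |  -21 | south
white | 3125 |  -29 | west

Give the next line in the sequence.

Column x — repeats black → grey → white: black, grey, white, black, grey, white → black.
Column y: ×5 each step; 1, 5, 25, 125, 625, 3125 → 15625.
Column z goes 11, 3, -5, -13, -21, -29 → -37 (−8 each step).
Column w: repeats south → west → north → east, so south, west, north, east, south, west → north.
So the next line is black  15625  -37  north.

black  15625  -37  north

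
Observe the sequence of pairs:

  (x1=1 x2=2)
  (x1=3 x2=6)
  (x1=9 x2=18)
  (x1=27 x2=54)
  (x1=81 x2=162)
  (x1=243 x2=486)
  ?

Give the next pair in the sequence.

(x1=729 x2=1458)

X1: ×3 each step, so 1, 3, 9, 27, 81, 243 → 729.
X2: always 2 × the x1; 2, 6, 18, 54, 162, 486 → 1458.
So the next pair is (x1=729 x2=1458).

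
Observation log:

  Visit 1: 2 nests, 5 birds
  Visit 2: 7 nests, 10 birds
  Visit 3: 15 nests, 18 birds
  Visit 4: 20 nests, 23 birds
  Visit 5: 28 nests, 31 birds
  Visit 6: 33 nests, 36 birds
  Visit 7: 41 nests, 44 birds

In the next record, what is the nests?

46

Nests goes 2, 7, 15, 20, 28, 33, 41 → 46 (alternating steps +5, +8, +5, +8, …).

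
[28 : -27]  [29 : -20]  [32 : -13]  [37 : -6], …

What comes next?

[44 : 1]

First slot — differences are 1, 3, 5, … (increasing by 2 each time): 28, 29, 32, 37 → 44.
Second slot: +7 each step; -27, -20, -13, -6 → 1.
Putting it together: [44 : 1].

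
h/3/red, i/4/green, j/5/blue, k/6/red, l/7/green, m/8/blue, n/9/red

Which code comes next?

o/10/green

Letter: letters move forward 1 place in the alphabet; h, i, j, k, l, m, n → o.
Second component goes 3, 4, 5, 6, 7, 8, 9 → 10 (+1 each step).
Colour: repeats red → green → blue, so red, green, blue, red, green, blue, red → green.
Putting it together: o/10/green.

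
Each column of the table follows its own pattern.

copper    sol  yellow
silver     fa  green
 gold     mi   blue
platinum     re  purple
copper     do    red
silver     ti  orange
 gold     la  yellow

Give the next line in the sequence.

Metal: repeats copper → silver → gold → platinum; copper, silver, gold, platinum, copper, silver, gold → platinum.
Note: sol, fa, mi, re, do, ti, la → sol (runs backward through the solfège scale do→ti).
For the colour, repeats yellow → green → blue → purple → red → orange: yellow, green, blue, purple, red, orange, yellow → green.
So the next line is platinum  sol  green.

platinum  sol  green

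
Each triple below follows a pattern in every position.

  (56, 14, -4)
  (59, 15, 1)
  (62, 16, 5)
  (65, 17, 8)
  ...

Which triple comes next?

(68, 18, 10)

First entry: +3 each step; 56, 59, 62, 65 → 68.
Second entry: +1 each step, so 14, 15, 16, 17 → 18.
Third entry goes -4, 1, 5, 8 → 10 (differences are 5, 4, 3, … (decreasing by 1 each time)).
Putting it together: (68, 18, 10).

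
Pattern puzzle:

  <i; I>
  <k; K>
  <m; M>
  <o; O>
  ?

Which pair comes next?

<q; Q>

First letter: letters move forward 2 places in the alphabet; i, k, m, o → q.
Second letter: letters move forward 2 places in the alphabet; I, K, M, O → Q.
Putting it together: <q; Q>.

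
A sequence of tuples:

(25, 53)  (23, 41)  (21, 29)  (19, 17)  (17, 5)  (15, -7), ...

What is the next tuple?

(13, -19)

First coordinate goes 25, 23, 21, 19, 17, 15 → 13 (−2 each step).
Second coordinate — −12 each step: 53, 41, 29, 17, 5, -7 → -19.
Combining the parts gives (13, -19).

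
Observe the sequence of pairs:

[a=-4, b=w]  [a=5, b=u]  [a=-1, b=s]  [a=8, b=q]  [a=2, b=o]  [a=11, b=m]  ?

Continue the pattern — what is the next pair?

[a=5, b=k]

A: alternating steps +9, −6, +9, −6, …; -4, 5, -1, 8, 2, 11 → 5.
B: letters move back 2 places in the alphabet, so w, u, s, q, o, m → k.
Combining the parts gives [a=5, b=k].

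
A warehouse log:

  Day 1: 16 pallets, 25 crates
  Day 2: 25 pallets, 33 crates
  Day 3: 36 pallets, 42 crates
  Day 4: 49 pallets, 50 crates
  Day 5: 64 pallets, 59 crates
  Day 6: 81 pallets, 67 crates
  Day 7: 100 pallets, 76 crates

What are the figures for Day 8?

Pallets — perfect squares: 4², 5², 6², …: 16, 25, 36, 49, 64, 81, 100 → 121.
Crates: 25, 33, 42, 50, 59, 67, 76 → 84 (alternating steps +8, +9, +8, +9, …).
Combining the parts gives 121 pallets, 84 crates.

121 pallets, 84 crates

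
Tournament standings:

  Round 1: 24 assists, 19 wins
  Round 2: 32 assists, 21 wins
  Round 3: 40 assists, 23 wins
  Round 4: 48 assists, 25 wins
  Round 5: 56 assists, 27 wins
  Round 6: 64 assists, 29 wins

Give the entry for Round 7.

72 assists, 31 wins

Assists: 24, 32, 40, 48, 56, 64 → 72 (+8 each step).
Wins goes 19, 21, 23, 25, 27, 29 → 31 (+2 each step).
Putting it together: 72 assists, 31 wins.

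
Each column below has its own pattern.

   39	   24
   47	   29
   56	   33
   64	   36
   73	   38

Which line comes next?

81  39

First component goes 39, 47, 56, 64, 73 → 81 (alternating steps +8, +9, +8, +9, …).
Second component: differences are 5, 4, 3, … (decreasing by 1 each time), so 24, 29, 33, 36, 38 → 39.
Combining the parts gives 81  39.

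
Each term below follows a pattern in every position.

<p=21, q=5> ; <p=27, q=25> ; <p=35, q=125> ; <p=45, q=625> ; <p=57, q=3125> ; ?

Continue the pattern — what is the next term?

P: differences are 6, 8, 10, … (increasing by 2 each time), so 21, 27, 35, 45, 57 → 71.
Q: 5, 25, 125, 625, 3125 → 15625 (×5 each step).
So the next term is <p=71, q=15625>.

<p=71, q=15625>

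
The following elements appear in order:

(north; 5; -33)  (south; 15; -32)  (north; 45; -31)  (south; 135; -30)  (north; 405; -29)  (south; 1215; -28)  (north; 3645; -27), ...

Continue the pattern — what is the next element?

Direction: alternates north ↔ south, so north, south, north, south, north, south, north → south.
Second component goes 5, 15, 45, 135, 405, 1215, 3645 → 10935 (×3 each step).
Third component: +1 each step; -33, -32, -31, -30, -29, -28, -27 → -26.
Putting it together: (south; 10935; -26).

(south; 10935; -26)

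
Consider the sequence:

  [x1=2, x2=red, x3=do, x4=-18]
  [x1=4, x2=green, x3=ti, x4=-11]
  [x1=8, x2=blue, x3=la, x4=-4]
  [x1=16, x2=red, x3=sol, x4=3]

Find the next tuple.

For the x1, ×2 each step: 2, 4, 8, 16 → 32.
X2: repeats red → green → blue, so red, green, blue, red → green.
X3: runs backward through the solfège scale do→ti, so do, ti, la, sol → fa.
X4 — +7 each step: -18, -11, -4, 3 → 10.
So the next tuple is [x1=32, x2=green, x3=fa, x4=10].

[x1=32, x2=green, x3=fa, x4=10]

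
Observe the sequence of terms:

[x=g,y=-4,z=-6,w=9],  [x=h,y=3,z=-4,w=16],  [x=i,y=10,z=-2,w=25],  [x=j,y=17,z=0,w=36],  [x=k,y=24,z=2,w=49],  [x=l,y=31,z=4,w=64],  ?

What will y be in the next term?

Y: +7 each step; -4, 3, 10, 17, 24, 31 → 38.

38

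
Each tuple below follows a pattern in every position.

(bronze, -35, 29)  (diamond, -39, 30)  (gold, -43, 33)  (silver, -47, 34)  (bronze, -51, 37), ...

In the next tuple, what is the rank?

Rank goes bronze, diamond, gold, silver, bronze → diamond (repeats bronze → diamond → gold → silver).

diamond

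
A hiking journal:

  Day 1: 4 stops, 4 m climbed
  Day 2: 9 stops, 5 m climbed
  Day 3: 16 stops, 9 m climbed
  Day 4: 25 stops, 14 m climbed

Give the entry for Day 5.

For the stops, perfect squares: 2², 3², 4², …: 4, 9, 16, 25 → 36.
For the m climbed, each term is the sum of the two before it: 4, 5, 9, 14 → 23.
Putting it together: 36 stops, 23 m climbed.

36 stops, 23 m climbed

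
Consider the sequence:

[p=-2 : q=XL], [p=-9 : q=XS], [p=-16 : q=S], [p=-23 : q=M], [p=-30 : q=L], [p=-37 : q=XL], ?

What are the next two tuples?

P: -2, -9, -16, -23, -30, -37 → -44 → -51 (−7 each step).
Q goes XL, XS, S, M, L, XL → XS → S (repeats XL → XS → S → M → L).
So the next two tuples are [p=-44 : q=XS] and [p=-51 : q=S].

[p=-44 : q=XS], [p=-51 : q=S]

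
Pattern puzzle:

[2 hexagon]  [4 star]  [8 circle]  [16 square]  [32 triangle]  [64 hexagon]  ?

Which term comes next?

[128 star]

First slot — ×2 each step: 2, 4, 8, 16, 32, 64 → 128.
Shape: repeats hexagon → star → circle → square → triangle, so hexagon, star, circle, square, triangle, hexagon → star.
So the next term is [128 star].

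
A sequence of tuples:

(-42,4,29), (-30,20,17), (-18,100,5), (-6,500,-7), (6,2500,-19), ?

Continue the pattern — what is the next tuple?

First part: +12 each step; -42, -30, -18, -6, 6 → 18.
Second part: ×5 each step; 4, 20, 100, 500, 2500 → 12500.
Third part: 29, 17, 5, -7, -19 → -31 (together with the first part always sums to -13).
Combining the parts gives (18,12500,-31).

(18,12500,-31)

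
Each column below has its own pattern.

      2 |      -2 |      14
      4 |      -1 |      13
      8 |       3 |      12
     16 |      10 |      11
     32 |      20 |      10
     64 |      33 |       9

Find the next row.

128  49  8

First component — ×2 each step: 2, 4, 8, 16, 32, 64 → 128.
Second component goes -2, -1, 3, 10, 20, 33 → 49 (differences are 1, 4, 7, … (increasing by 3 each time)).
Third component: −1 each step, so 14, 13, 12, 11, 10, 9 → 8.
Putting it together: 128  49  8.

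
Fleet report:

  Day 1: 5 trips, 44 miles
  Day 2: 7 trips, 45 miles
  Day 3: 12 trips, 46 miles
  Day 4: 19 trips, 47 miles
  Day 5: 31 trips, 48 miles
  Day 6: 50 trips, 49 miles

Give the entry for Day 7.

81 trips, 50 miles

Trips: 5, 7, 12, 19, 31, 50 → 81 (each term is the sum of the two before it).
Miles: +1 each step, so 44, 45, 46, 47, 48, 49 → 50.
Putting it together: 81 trips, 50 miles.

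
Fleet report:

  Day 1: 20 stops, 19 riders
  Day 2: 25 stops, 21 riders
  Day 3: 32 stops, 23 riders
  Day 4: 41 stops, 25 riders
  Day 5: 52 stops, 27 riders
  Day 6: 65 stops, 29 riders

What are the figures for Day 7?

Stops — differences are 5, 7, 9, … (increasing by 2 each time): 20, 25, 32, 41, 52, 65 → 80.
Riders goes 19, 21, 23, 25, 27, 29 → 31 (+2 each step).
Putting it together: 80 stops, 31 riders.

80 stops, 31 riders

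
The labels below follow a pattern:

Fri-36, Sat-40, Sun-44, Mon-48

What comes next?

Tue-52

Day: Fri, Sat, Sun, Mon → Tue (runs through the weekdays Mon→Sun).
Second component goes 36, 40, 44, 48 → 52 (+4 each step).
So the next label is Tue-52.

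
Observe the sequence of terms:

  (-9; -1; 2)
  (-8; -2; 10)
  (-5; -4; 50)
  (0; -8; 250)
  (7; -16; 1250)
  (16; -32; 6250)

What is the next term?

(27; -64; 31250)

First value — differences are 1, 3, 5, … (increasing by 2 each time): -9, -8, -5, 0, 7, 16 → 27.
Second value — ×2 each step: -1, -2, -4, -8, -16, -32 → -64.
Third value goes 2, 10, 50, 250, 1250, 6250 → 31250 (×5 each step).
Combining the parts gives (27; -64; 31250).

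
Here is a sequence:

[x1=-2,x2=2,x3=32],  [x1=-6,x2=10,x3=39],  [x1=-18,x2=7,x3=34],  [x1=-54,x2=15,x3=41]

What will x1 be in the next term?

X1: ×3 each step, so -2, -6, -18, -54 → -162.

-162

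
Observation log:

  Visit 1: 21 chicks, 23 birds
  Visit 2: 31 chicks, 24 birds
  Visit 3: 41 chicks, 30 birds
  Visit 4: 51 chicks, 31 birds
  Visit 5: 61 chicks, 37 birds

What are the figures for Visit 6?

Chicks: 21, 31, 41, 51, 61 → 71 (+10 each step).
Birds — alternating steps +1, +6, +1, +6, …: 23, 24, 30, 31, 37 → 38.
Putting it together: 71 chicks, 38 birds.

71 chicks, 38 birds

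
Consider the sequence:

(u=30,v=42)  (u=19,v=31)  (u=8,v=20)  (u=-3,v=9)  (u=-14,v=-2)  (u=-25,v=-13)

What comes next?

U goes 30, 19, 8, -3, -14, -25 → -36 (−11 each step).
V goes 42, 31, 20, 9, -2, -13 → -24 (always 12 more than the u).
Putting it together: (u=-36,v=-24).

(u=-36,v=-24)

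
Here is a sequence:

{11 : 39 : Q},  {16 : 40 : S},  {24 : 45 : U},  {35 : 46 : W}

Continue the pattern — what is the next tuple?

{49 : 51 : Y}

First coordinate: differences are 5, 8, 11, … (increasing by 3 each time); 11, 16, 24, 35 → 49.
For the second coordinate, alternating steps +1, +5, +1, +5, …: 39, 40, 45, 46 → 51.
For the letter, letters move forward 2 places in the alphabet: Q, S, U, W → Y.
So the next tuple is {49 : 51 : Y}.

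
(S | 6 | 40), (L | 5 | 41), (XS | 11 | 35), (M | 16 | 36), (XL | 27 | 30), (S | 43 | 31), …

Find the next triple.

For the size, repeats S → L → XS → M → XL: S, L, XS, M, XL, S → L.
Second part: each term is the sum of the two before it, so 6, 5, 11, 16, 27, 43 → 70.
Third part: alternating steps +1, −6, +1, −6, …, so 40, 41, 35, 36, 30, 31 → 25.
Combining the parts gives (L | 70 | 25).

(L | 70 | 25)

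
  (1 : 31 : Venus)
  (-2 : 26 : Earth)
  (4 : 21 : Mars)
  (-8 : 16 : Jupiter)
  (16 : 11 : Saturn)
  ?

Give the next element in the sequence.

(-32 : 6 : Uranus)

For the first coordinate, ×(-2) each step: 1, -2, 4, -8, 16 → -32.
Second coordinate — −5 each step: 31, 26, 21, 16, 11 → 6.
Planet: runs through the planets Mercury→Neptune, so Venus, Earth, Mars, Jupiter, Saturn → Uranus.
Combining the parts gives (-32 : 6 : Uranus).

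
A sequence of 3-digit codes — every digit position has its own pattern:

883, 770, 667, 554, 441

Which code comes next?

338

For the first digit, −1 each step, mod 10: 8, 7, 6, 5, 4 → 3.
For the second digit, −1 each step, mod 10: 8, 7, 6, 5, 4 → 3.
Third digit: −3 each step, mod 10; 3, 0, 7, 4, 1 → 8.
So the next code is 338.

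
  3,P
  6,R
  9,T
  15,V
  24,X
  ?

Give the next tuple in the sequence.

39,Z

For the first part, each term is the sum of the two before it: 3, 6, 9, 15, 24 → 39.
Letter: letters move forward 2 places in the alphabet, so P, R, T, V, X → Z.
So the next tuple is 39,Z.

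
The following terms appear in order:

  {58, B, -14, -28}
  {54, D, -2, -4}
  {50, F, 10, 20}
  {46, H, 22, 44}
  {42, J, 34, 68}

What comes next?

First value: −4 each step, so 58, 54, 50, 46, 42 → 38.
Letter — letters move forward 2 places in the alphabet: B, D, F, H, J → L.
Third value — +12 each step: -14, -2, 10, 22, 34 → 46.
Fourth value: -28, -4, 20, 44, 68 → 92 (always 2 × the third value).
Putting it together: {38, L, 46, 92}.

{38, L, 46, 92}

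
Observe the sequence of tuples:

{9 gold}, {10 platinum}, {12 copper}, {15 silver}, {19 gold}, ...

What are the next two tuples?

For the first coordinate, differences are 1, 2, 3, … (increasing by 1 each time): 9, 10, 12, 15, 19 → 24 → 30.
For the metal, repeats gold → platinum → copper → silver: gold, platinum, copper, silver, gold → platinum → copper.
Putting the parts together: {24 platinum} and then {30 copper}.

{24 platinum}, {30 copper}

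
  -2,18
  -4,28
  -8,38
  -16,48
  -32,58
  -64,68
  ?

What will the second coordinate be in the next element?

Second coordinate: +10 each step, so 18, 28, 38, 48, 58, 68 → 78.

78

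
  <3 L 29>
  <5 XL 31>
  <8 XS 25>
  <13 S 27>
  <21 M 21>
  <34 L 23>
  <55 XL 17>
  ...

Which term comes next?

First value — each term is the sum of the two before it: 3, 5, 8, 13, 21, 34, 55 → 89.
Size: repeats L → XL → XS → S → M, so L, XL, XS, S, M, L, XL → XS.
Third value: alternating steps +2, −6, +2, −6, …, so 29, 31, 25, 27, 21, 23, 17 → 19.
Combining the parts gives <89 XS 19>.

<89 XS 19>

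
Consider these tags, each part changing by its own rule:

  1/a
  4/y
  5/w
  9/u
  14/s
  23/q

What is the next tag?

First component goes 1, 4, 5, 9, 14, 23 → 37 (each term is the sum of the two before it).
Letter: letters move back 2 places in the alphabet, wrapping A→Z, so a, y, w, u, s, q → o.
Putting it together: 37/o.

37/o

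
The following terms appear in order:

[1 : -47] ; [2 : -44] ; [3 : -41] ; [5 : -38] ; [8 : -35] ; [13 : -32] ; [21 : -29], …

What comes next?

For the first slot, each term is the sum of the two before it: 1, 2, 3, 5, 8, 13, 21 → 34.
Second slot: +3 each step, so -47, -44, -41, -38, -35, -32, -29 → -26.
Putting it together: [34 : -26].

[34 : -26]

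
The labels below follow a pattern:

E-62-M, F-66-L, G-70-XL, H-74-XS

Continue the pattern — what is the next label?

Letter — letters move forward 1 place in the alphabet: E, F, G, H → I.
Second component — +4 each step: 62, 66, 70, 74 → 78.
Size — runs through clothing sizes XS→XL: M, L, XL, XS → S.
Putting it together: I-78-S.

I-78-S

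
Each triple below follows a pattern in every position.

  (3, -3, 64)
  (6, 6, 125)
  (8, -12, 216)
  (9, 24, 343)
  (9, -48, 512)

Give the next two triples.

(8, 96, 729), (6, -192, 1000)

First entry — differences are 3, 2, 1, … (decreasing by 1 each time): 3, 6, 8, 9, 9 → 8 → 6.
For the second entry, ×(-2) each step: -3, 6, -12, 24, -48 → 96 → -192.
Third entry: perfect cubes: 4³, 5³, 6³, …, so 64, 125, 216, 343, 512 → 729 → 1000.
So the next two triples are (8, 96, 729) and (6, -192, 1000).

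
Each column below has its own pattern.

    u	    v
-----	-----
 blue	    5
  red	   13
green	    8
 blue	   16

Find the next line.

Column u: blue, red, green, blue → red (repeats blue → red → green).
Column v: alternating steps +8, −5, +8, −5, …, so 5, 13, 8, 16 → 11.
Putting it together: red  11.

red  11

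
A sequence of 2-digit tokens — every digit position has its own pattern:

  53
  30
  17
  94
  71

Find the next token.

58

First digit: 5, 3, 1, 9, 7 → 5 (−2 each step, mod 10).
Second digit: 3, 0, 7, 4, 1 → 8 (−3 each step, mod 10).
Combining the parts gives 58.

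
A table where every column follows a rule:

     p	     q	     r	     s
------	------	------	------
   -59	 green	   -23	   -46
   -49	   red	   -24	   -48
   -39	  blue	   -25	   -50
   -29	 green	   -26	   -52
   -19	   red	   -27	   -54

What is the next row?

Column p: +10 each step; -59, -49, -39, -29, -19 → -9.
Column q goes green, red, blue, green, red → blue (repeats green → red → blue).
Column r — −1 each step: -23, -24, -25, -26, -27 → -28.
Column s: -46, -48, -50, -52, -54 → -56 (always 2 × the column r).
So the next row is -9  blue  -28  -56.

-9  blue  -28  -56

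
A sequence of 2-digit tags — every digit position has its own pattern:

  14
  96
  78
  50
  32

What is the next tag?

For the first digit, −2 each step, mod 10: 1, 9, 7, 5, 3 → 1.
For the second digit, +2 each step, mod 10: 4, 6, 8, 0, 2 → 4.
Combining the parts gives 14.

14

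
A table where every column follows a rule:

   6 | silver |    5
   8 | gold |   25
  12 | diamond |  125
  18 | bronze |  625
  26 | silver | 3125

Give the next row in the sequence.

36  gold  15625

First component goes 6, 8, 12, 18, 26 → 36 (differences are 2, 4, 6, … (increasing by 2 each time)).
Rank — repeats silver → gold → diamond → bronze: silver, gold, diamond, bronze, silver → gold.
Third component — ×5 each step: 5, 25, 125, 625, 3125 → 15625.
So the next row is 36  gold  15625.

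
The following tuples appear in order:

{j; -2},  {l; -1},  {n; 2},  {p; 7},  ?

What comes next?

For the letter, letters move forward 2 places in the alphabet: j, l, n, p → r.
For the second value, differences are 1, 3, 5, … (increasing by 2 each time): -2, -1, 2, 7 → 14.
Combining the parts gives {r; 14}.

{r; 14}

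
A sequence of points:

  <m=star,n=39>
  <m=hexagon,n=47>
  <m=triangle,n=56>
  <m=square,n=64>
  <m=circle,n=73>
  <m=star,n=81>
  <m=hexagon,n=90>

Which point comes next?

<m=triangle,n=98>

M: repeats star → hexagon → triangle → square → circle; star, hexagon, triangle, square, circle, star, hexagon → triangle.
N: 39, 47, 56, 64, 73, 81, 90 → 98 (alternating steps +8, +9, +8, +9, …).
Putting it together: <m=triangle,n=98>.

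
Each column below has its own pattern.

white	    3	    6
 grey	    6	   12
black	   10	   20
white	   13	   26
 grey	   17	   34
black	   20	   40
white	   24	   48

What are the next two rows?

Shade: repeats white → grey → black, so white, grey, black, white, grey, black, white → grey → black.
Second component goes 3, 6, 10, 13, 17, 20, 24 → 27 → 31 (alternating steps +3, +4, +3, +4, …).
Third component: always 2 × the second component, so 6, 12, 20, 26, 34, 40, 48 → 54 → 62.
So the next two rows are grey  27  54 and black  31  62.

grey  27  54; black  31  62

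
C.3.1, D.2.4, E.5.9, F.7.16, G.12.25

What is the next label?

Letter — letters move forward 1 place in the alphabet: C, D, E, F, G → H.
Second component: each term is the sum of the two before it, so 3, 2, 5, 7, 12 → 19.
Third component: perfect squares: 1², 2², 3², …, so 1, 4, 9, 16, 25 → 36.
So the next label is H.19.36.

H.19.36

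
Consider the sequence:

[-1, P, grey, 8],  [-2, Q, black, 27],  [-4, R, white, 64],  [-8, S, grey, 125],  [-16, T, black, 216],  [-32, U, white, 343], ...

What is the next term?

First part: ×2 each step, so -1, -2, -4, -8, -16, -32 → -64.
Letter goes P, Q, R, S, T, U → V (letters move forward 1 place in the alphabet).
Shade — repeats grey → black → white: grey, black, white, grey, black, white → grey.
Fourth part — perfect cubes: 2³, 3³, 4³, …: 8, 27, 64, 125, 216, 343 → 512.
So the next term is [-64, V, grey, 512].

[-64, V, grey, 512]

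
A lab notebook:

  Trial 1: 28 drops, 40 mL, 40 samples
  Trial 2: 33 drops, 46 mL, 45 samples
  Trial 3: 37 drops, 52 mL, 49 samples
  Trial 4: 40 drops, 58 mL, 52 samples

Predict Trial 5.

42 drops, 64 mL, 54 samples

For the drops, differences are 5, 4, 3, … (decreasing by 1 each time): 28, 33, 37, 40 → 42.
ML goes 40, 46, 52, 58 → 64 (+6 each step).
Samples goes 40, 45, 49, 52 → 54 (always 12 more than the drops).
Combining the parts gives 42 drops, 64 mL, 54 samples.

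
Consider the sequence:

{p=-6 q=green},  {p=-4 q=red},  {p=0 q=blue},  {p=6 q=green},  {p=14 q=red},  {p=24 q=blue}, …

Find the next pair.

P: differences are 2, 4, 6, … (increasing by 2 each time), so -6, -4, 0, 6, 14, 24 → 36.
Q goes green, red, blue, green, red, blue → green (repeats green → red → blue).
So the next pair is {p=36 q=green}.

{p=36 q=green}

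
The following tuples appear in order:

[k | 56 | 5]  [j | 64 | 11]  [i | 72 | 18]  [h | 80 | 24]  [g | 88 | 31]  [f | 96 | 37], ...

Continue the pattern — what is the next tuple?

Letter: letters move back 1 place in the alphabet; k, j, i, h, g, f → e.
Second part: +8 each step; 56, 64, 72, 80, 88, 96 → 104.
For the third part, alternating steps +6, +7, +6, +7, …: 5, 11, 18, 24, 31, 37 → 44.
Putting it together: [e | 104 | 44].

[e | 104 | 44]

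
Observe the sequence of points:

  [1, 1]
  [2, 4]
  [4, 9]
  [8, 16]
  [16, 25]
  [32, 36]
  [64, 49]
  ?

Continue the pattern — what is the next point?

First coordinate — ×2 each step: 1, 2, 4, 8, 16, 32, 64 → 128.
For the second coordinate, perfect squares: 1², 2², 3², …: 1, 4, 9, 16, 25, 36, 49 → 64.
Combining the parts gives [128, 64].

[128, 64]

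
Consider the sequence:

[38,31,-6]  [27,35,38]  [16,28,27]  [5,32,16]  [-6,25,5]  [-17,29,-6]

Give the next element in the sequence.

First part: 38, 27, 16, 5, -6, -17 → -28 (−11 each step).
Second part: alternating steps +4, −7, +4, −7, …, so 31, 35, 28, 32, 25, 29 → 22.
Third part: always the previous value of the first part; -6, 38, 27, 16, 5, -6 → -17.
So the next element is [-28,22,-17].

[-28,22,-17]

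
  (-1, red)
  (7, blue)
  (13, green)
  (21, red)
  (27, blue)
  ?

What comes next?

(35, green)

First part goes -1, 7, 13, 21, 27 → 35 (alternating steps +8, +6, +8, +6, …).
Colour: repeats red → blue → green; red, blue, green, red, blue → green.
So the next point is (35, green).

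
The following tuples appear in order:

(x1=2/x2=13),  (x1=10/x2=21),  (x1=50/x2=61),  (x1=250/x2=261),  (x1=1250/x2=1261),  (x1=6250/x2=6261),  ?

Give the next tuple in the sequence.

X1: 2, 10, 50, 250, 1250, 6250 → 31250 (×5 each step).
X2: always 11 more than the x1, so 13, 21, 61, 261, 1261, 6261 → 31261.
Putting it together: (x1=31250/x2=31261).

(x1=31250/x2=31261)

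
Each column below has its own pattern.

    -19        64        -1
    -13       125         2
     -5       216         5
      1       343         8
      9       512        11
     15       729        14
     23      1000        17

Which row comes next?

First component: alternating steps +6, +8, +6, +8, …; -19, -13, -5, 1, 9, 15, 23 → 29.
Second component goes 64, 125, 216, 343, 512, 729, 1000 → 1331 (perfect cubes: 4³, 5³, 6³, …).
Third component: -1, 2, 5, 8, 11, 14, 17 → 20 (+3 each step).
Combining the parts gives 29  1331  20.

29  1331  20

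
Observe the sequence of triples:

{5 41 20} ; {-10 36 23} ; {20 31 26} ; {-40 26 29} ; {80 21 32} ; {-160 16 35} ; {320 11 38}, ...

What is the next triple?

{-640 6 41}

For the first component, ×(-2) each step: 5, -10, 20, -40, 80, -160, 320 → -640.
Second component: −5 each step, so 41, 36, 31, 26, 21, 16, 11 → 6.
Third component: +3 each step, so 20, 23, 26, 29, 32, 35, 38 → 41.
Putting it together: {-640 6 41}.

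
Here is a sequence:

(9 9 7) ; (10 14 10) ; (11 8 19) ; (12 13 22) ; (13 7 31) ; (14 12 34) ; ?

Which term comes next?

(15 6 43)

First entry: 9, 10, 11, 12, 13, 14 → 15 (+1 each step).
Second entry: alternating steps +5, −6, +5, −6, …, so 9, 14, 8, 13, 7, 12 → 6.
For the third entry, alternating steps +3, +9, +3, +9, …: 7, 10, 19, 22, 31, 34 → 43.
So the next term is (15 6 43).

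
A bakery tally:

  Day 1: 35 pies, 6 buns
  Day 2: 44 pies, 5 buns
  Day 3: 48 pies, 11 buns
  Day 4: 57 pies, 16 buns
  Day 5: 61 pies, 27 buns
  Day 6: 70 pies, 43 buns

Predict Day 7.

74 pies, 70 buns

Pies: alternating steps +9, +4, +9, +4, …, so 35, 44, 48, 57, 61, 70 → 74.
Buns: each term is the sum of the two before it; 6, 5, 11, 16, 27, 43 → 70.
So the next record is 74 pies, 70 buns.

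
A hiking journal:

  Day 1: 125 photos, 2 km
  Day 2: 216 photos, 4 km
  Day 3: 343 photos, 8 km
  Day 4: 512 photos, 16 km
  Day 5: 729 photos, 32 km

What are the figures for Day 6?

Photos goes 125, 216, 343, 512, 729 → 1000 (perfect cubes: 5³, 6³, 7³, …).
Km: ×2 each step; 2, 4, 8, 16, 32 → 64.
Putting it together: 1000 photos, 64 km.

1000 photos, 64 km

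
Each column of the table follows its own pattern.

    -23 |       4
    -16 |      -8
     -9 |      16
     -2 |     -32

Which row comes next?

5  64

First component: +7 each step; -23, -16, -9, -2 → 5.
Second component: 4, -8, 16, -32 → 64 (×(-2) each step).
Putting it together: 5  64.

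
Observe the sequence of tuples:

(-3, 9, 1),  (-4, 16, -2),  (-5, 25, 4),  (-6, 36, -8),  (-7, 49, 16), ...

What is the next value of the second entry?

64

For the second entry, perfect squares: 3², 4², 5², …: 9, 16, 25, 36, 49 → 64.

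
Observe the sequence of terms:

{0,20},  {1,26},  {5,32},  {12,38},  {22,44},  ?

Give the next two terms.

{35,50}, {51,56}

First entry goes 0, 1, 5, 12, 22 → 35 → 51 (differences are 1, 4, 7, … (increasing by 3 each time)).
For the second entry, +6 each step: 20, 26, 32, 38, 44 → 50 → 56.
So the next two terms are {35,50} and {51,56}.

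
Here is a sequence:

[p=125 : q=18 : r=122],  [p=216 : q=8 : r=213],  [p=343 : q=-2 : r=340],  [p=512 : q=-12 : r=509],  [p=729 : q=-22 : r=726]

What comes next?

For the p, perfect cubes: 5³, 6³, 7³, …: 125, 216, 343, 512, 729 → 1000.
Q: −10 each step, so 18, 8, -2, -12, -22 → -32.
R — always 3 less than the p: 122, 213, 340, 509, 726 → 997.
So the next element is [p=1000 : q=-32 : r=997].

[p=1000 : q=-32 : r=997]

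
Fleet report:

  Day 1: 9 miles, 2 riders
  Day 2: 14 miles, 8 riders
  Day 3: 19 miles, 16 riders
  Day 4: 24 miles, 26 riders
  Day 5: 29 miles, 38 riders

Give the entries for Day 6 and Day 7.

Miles: +5 each step, so 9, 14, 19, 24, 29 → 34 → 39.
Riders goes 2, 8, 16, 26, 38 → 52 → 68 (differences are 6, 8, 10, … (increasing by 2 each time)).
So the next two lines are 34 miles, 52 riders and 39 miles, 68 riders.

34 miles, 52 riders; 39 miles, 68 riders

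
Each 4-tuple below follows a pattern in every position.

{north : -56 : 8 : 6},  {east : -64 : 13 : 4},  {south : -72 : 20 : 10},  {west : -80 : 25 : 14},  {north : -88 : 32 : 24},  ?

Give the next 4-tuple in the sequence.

Direction: repeats north → east → south → west, so north, east, south, west, north → east.
Second entry: -56, -64, -72, -80, -88 → -96 (−8 each step).
Third entry: 8, 13, 20, 25, 32 → 37 (alternating steps +5, +7, +5, +7, …).
Fourth entry: each term is the sum of the two before it, so 6, 4, 10, 14, 24 → 38.
Combining the parts gives {east : -96 : 37 : 38}.

{east : -96 : 37 : 38}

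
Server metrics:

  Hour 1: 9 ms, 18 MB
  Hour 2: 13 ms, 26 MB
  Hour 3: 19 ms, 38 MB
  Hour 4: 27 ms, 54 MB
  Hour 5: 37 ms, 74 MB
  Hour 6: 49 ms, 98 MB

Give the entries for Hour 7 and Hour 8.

63 ms, 126 MB; 79 ms, 158 MB

Ms goes 9, 13, 19, 27, 37, 49 → 63 → 79 (differences are 4, 6, 8, … (increasing by 2 each time)).
For the MB, always 2 × the ms: 18, 26, 38, 54, 74, 98 → 126 → 158.
So the next two records are 63 ms, 126 MB and 79 ms, 158 MB.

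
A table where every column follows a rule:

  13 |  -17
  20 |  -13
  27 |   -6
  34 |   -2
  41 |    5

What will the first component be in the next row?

For the first component, +7 each step: 13, 20, 27, 34, 41 → 48.

48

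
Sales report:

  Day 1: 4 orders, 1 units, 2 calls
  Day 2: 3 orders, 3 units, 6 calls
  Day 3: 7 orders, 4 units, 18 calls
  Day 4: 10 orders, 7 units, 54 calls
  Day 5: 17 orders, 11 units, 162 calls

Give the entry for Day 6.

27 orders, 18 units, 486 calls

For the orders, each term is the sum of the two before it: 4, 3, 7, 10, 17 → 27.
For the units, each term is the sum of the two before it: 1, 3, 4, 7, 11 → 18.
Calls: ×3 each step, so 2, 6, 18, 54, 162 → 486.
Combining the parts gives 27 orders, 18 units, 486 calls.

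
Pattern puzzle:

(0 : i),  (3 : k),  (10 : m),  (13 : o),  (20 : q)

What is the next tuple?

First part: alternating steps +3, +7, +3, +7, …; 0, 3, 10, 13, 20 → 23.
For the letter, letters move forward 2 places in the alphabet: i, k, m, o, q → s.
So the next tuple is (23 : s).

(23 : s)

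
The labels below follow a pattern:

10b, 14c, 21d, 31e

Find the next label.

First component goes 10, 14, 21, 31 → 44 (differences are 4, 7, 10, … (increasing by 3 each time)).
Letter: letters move forward 1 place in the alphabet, so b, c, d, e → f.
Combining the parts gives 44f.

44f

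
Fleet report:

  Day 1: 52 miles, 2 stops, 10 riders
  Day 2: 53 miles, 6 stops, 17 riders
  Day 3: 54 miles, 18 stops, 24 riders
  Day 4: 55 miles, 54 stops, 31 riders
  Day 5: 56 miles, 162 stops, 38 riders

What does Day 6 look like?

Miles: +1 each step, so 52, 53, 54, 55, 56 → 57.
Stops goes 2, 6, 18, 54, 162 → 486 (×3 each step).
Riders: +7 each step; 10, 17, 24, 31, 38 → 45.
So the next row is 57 miles, 486 stops, 45 riders.

57 miles, 486 stops, 45 riders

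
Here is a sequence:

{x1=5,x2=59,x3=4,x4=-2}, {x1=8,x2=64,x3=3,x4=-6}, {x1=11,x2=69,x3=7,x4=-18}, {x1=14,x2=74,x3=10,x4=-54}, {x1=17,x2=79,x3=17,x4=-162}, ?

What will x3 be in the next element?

X1: +3 each step; 5, 8, 11, 14, 17 → 20.
X2 — +5 each step: 59, 64, 69, 74, 79 → 84.
For the x3, each term is the sum of the two before it: 4, 3, 7, 10, 17 → 27.
X4: -2, -6, -18, -54, -162 → -486 (×3 each step).

27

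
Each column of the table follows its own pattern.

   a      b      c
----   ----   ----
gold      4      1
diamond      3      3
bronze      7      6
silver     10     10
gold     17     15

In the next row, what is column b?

27

Column b: 4, 3, 7, 10, 17 → 27 (each term is the sum of the two before it).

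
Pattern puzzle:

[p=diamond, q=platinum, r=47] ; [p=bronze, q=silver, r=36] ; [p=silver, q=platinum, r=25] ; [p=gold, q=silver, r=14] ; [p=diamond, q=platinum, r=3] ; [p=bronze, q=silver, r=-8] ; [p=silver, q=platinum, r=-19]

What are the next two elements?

P — repeats diamond → bronze → silver → gold: diamond, bronze, silver, gold, diamond, bronze, silver → gold → diamond.
Q: alternates platinum ↔ silver, so platinum, silver, platinum, silver, platinum, silver, platinum → silver → platinum.
R: 47, 36, 25, 14, 3, -8, -19 → -30 → -41 (−11 each step).
So the next two elements are [p=gold, q=silver, r=-30] and [p=diamond, q=platinum, r=-41].

[p=gold, q=silver, r=-30], [p=diamond, q=platinum, r=-41]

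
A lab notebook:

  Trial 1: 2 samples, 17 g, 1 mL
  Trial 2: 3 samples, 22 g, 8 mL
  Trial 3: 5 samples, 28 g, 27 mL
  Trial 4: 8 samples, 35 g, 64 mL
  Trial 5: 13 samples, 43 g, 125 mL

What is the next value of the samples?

Samples: 2, 3, 5, 8, 13 → 21 (each term is the sum of the two before it).
G: differences are 5, 6, 7, … (increasing by 1 each time), so 17, 22, 28, 35, 43 → 52.
ML goes 1, 8, 27, 64, 125 → 216 (perfect cubes: 1³, 2³, 3³, …).

21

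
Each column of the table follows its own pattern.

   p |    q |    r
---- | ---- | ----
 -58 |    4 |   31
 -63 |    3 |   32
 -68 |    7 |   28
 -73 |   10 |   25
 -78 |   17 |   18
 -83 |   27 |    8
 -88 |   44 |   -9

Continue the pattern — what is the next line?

-93  71  -36

Column p — −5 each step: -58, -63, -68, -73, -78, -83, -88 → -93.
Column q — each term is the sum of the two before it: 4, 3, 7, 10, 17, 27, 44 → 71.
Column r: together with the column q always sums to 35; 31, 32, 28, 25, 18, 8, -9 → -36.
Combining the parts gives -93  71  -36.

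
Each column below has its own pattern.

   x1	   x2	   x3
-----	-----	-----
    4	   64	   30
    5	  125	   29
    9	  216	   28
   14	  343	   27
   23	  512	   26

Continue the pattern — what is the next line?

37  729  25

Column x1 — each term is the sum of the two before it: 4, 5, 9, 14, 23 → 37.
Column x2: 64, 125, 216, 343, 512 → 729 (perfect cubes: 4³, 5³, 6³, …).
Column x3 goes 30, 29, 28, 27, 26 → 25 (−1 each step).
Combining the parts gives 37  729  25.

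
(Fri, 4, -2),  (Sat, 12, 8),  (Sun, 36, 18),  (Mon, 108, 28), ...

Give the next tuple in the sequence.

Day: Fri, Sat, Sun, Mon → Tue (runs through the weekdays Mon→Sun).
Second value — ×3 each step: 4, 12, 36, 108 → 324.
Third value goes -2, 8, 18, 28 → 38 (+10 each step).
Combining the parts gives (Tue, 324, 38).

(Tue, 324, 38)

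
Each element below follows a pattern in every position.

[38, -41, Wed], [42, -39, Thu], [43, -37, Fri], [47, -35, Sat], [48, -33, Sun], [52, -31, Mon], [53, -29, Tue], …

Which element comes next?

First part — alternating steps +4, +1, +4, +1, …: 38, 42, 43, 47, 48, 52, 53 → 57.
Second part: +2 each step, so -41, -39, -37, -35, -33, -31, -29 → -27.
For the day, runs through the weekdays Mon→Sun: Wed, Thu, Fri, Sat, Sun, Mon, Tue → Wed.
So the next element is [57, -27, Wed].

[57, -27, Wed]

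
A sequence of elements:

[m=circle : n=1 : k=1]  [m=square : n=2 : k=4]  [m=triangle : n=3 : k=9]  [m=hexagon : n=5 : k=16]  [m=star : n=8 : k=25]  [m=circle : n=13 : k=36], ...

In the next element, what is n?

N: 1, 2, 3, 5, 8, 13 → 21 (each term is the sum of the two before it).

21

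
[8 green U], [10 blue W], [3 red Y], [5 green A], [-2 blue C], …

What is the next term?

First coordinate: 8, 10, 3, 5, -2 → 0 (alternating steps +2, −7, +2, −7, …).
Colour: green, blue, red, green, blue → red (repeats green → blue → red).
Letter: U, W, Y, A, C → E (letters move forward 2 places in the alphabet, wrapping Z→A).
Putting it together: [0 red E].

[0 red E]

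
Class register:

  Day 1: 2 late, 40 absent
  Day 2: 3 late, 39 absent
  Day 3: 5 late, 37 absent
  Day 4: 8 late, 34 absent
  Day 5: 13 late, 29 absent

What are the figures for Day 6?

Late: each term is the sum of the two before it, so 2, 3, 5, 8, 13 → 21.
Absent goes 40, 39, 37, 34, 29 → 21 (together with the late always sums to 42).
Combining the parts gives 21 late, 21 absent.

21 late, 21 absent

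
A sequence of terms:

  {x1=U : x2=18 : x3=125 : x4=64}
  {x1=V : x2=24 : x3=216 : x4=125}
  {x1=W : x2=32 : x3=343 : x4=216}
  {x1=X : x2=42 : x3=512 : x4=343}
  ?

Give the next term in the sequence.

X1 goes U, V, W, X → Y (letters move forward 1 place in the alphabet).
X2 goes 18, 24, 32, 42 → 54 (differences are 6, 8, 10, … (increasing by 2 each time)).
X3 goes 125, 216, 343, 512 → 729 (perfect cubes: 5³, 6³, 7³, …).
X4 — perfect cubes: 4³, 5³, 6³, …: 64, 125, 216, 343 → 512.
Putting it together: {x1=Y : x2=54 : x3=729 : x4=512}.

{x1=Y : x2=54 : x3=729 : x4=512}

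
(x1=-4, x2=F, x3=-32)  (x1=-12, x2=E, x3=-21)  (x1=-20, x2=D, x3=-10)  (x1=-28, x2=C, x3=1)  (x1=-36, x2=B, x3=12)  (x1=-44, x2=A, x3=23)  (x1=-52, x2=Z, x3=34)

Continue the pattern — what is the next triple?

(x1=-60, x2=Y, x3=45)

X1 goes -4, -12, -20, -28, -36, -44, -52 → -60 (−8 each step).
X2 — letters move back 1 place in the alphabet, wrapping A→Z: F, E, D, C, B, A, Z → Y.
X3: +11 each step, so -32, -21, -10, 1, 12, 23, 34 → 45.
So the next triple is (x1=-60, x2=Y, x3=45).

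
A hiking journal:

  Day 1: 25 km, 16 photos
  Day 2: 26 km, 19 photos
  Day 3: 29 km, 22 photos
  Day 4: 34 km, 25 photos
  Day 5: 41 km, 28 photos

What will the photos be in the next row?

Photos goes 16, 19, 22, 25, 28 → 31 (+3 each step).

31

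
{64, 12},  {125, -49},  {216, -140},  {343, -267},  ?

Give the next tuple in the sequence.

{512, -436}

First component: perfect cubes: 4³, 5³, 6³, …, so 64, 125, 216, 343 → 512.
Second component: 12, -49, -140, -267 → -436 (together with the first component always sums to 76).
So the next tuple is {512, -436}.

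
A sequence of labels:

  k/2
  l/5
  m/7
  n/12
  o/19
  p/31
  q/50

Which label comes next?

Letter — letters move forward 1 place in the alphabet: k, l, m, n, o, p, q → r.
Second component goes 2, 5, 7, 12, 19, 31, 50 → 81 (each term is the sum of the two before it).
So the next label is r/81.

r/81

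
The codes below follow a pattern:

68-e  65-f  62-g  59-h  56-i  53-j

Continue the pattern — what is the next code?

First component — −3 each step: 68, 65, 62, 59, 56, 53 → 50.
Letter: letters move forward 1 place in the alphabet, so e, f, g, h, i, j → k.
Putting it together: 50-k.

50-k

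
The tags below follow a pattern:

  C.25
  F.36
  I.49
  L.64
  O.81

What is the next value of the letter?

R

For the letter, letters move forward 3 places in the alphabet: C, F, I, L, O → R.
Second component goes 25, 36, 49, 64, 81 → 100 (perfect squares: 5², 6², 7², …).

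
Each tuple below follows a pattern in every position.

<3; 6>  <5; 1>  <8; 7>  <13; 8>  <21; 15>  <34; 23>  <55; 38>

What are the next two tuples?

<89; 61>, <144; 99>

First entry — each term is the sum of the two before it: 3, 5, 8, 13, 21, 34, 55 → 89 → 144.
Second entry: 6, 1, 7, 8, 15, 23, 38 → 61 → 99 (each term is the sum of the two before it).
So the next two tuples are <89; 61> and <144; 99>.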